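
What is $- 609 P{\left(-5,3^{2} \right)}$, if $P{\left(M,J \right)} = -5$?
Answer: $3045$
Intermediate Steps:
$- 609 P{\left(-5,3^{2} \right)} = \left(-609\right) \left(-5\right) = 3045$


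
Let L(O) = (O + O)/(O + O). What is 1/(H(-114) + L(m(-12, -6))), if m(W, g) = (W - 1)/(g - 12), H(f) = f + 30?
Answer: -1/83 ≈ -0.012048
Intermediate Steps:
H(f) = 30 + f
m(W, g) = (-1 + W)/(-12 + g)
L(O) = 1 (L(O) = (2*O)/((2*O)) = (2*O)*(1/(2*O)) = 1)
1/(H(-114) + L(m(-12, -6))) = 1/((30 - 114) + 1) = 1/(-84 + 1) = 1/(-83) = -1/83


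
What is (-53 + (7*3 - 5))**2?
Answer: 1369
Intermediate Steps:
(-53 + (7*3 - 5))**2 = (-53 + (21 - 5))**2 = (-53 + 16)**2 = (-37)**2 = 1369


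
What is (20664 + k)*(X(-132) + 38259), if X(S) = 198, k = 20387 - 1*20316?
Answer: 797405895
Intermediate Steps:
k = 71 (k = 20387 - 20316 = 71)
(20664 + k)*(X(-132) + 38259) = (20664 + 71)*(198 + 38259) = 20735*38457 = 797405895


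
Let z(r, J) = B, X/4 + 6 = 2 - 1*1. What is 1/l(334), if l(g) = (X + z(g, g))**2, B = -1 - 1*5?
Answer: 1/676 ≈ 0.0014793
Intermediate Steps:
B = -6 (B = -1 - 5 = -6)
X = -20 (X = -24 + 4*(2 - 1*1) = -24 + 4*(2 - 1) = -24 + 4*1 = -24 + 4 = -20)
z(r, J) = -6
l(g) = 676 (l(g) = (-20 - 6)**2 = (-26)**2 = 676)
1/l(334) = 1/676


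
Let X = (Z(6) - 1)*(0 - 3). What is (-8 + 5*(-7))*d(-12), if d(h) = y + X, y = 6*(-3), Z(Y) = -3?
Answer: 258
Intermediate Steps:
y = -18
X = 12 (X = (-3 - 1)*(0 - 3) = -4*(-3) = 12)
d(h) = -6 (d(h) = -18 + 12 = -6)
(-8 + 5*(-7))*d(-12) = (-8 + 5*(-7))*(-6) = (-8 - 35)*(-6) = -43*(-6) = 258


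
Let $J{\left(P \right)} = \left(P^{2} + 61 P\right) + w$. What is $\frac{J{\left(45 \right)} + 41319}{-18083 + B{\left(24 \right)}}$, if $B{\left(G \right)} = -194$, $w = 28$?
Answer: $- \frac{46117}{18277} \approx -2.5232$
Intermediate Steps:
$J{\left(P \right)} = 28 + P^{2} + 61 P$ ($J{\left(P \right)} = \left(P^{2} + 61 P\right) + 28 = 28 + P^{2} + 61 P$)
$\frac{J{\left(45 \right)} + 41319}{-18083 + B{\left(24 \right)}} = \frac{\left(28 + 45^{2} + 61 \cdot 45\right) + 41319}{-18083 - 194} = \frac{\left(28 + 2025 + 2745\right) + 41319}{-18277} = \left(4798 + 41319\right) \left(- \frac{1}{18277}\right) = 46117 \left(- \frac{1}{18277}\right) = - \frac{46117}{18277}$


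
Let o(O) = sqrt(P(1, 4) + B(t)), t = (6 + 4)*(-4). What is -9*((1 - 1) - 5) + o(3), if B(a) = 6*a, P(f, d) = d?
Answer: 45 + 2*I*sqrt(59) ≈ 45.0 + 15.362*I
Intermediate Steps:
t = -40 (t = 10*(-4) = -40)
o(O) = 2*I*sqrt(59) (o(O) = sqrt(4 + 6*(-40)) = sqrt(4 - 240) = sqrt(-236) = 2*I*sqrt(59))
-9*((1 - 1) - 5) + o(3) = -9*((1 - 1) - 5) + 2*I*sqrt(59) = -9*(0 - 5) + 2*I*sqrt(59) = -9*(-5) + 2*I*sqrt(59) = 45 + 2*I*sqrt(59)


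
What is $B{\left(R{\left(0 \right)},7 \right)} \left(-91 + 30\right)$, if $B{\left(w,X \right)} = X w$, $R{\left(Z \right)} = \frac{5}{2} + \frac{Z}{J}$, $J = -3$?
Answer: $- \frac{2135}{2} \approx -1067.5$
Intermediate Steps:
$R{\left(Z \right)} = \frac{5}{2} - \frac{Z}{3}$ ($R{\left(Z \right)} = \frac{5}{2} + \frac{Z}{-3} = 5 \cdot \frac{1}{2} + Z \left(- \frac{1}{3}\right) = \frac{5}{2} - \frac{Z}{3}$)
$B{\left(R{\left(0 \right)},7 \right)} \left(-91 + 30\right) = 7 \left(\frac{5}{2} - 0\right) \left(-91 + 30\right) = 7 \left(\frac{5}{2} + 0\right) \left(-61\right) = 7 \cdot \frac{5}{2} \left(-61\right) = \frac{35}{2} \left(-61\right) = - \frac{2135}{2}$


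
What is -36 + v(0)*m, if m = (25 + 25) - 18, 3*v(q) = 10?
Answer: 212/3 ≈ 70.667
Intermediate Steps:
v(q) = 10/3 (v(q) = (⅓)*10 = 10/3)
m = 32 (m = 50 - 18 = 32)
-36 + v(0)*m = -36 + (10/3)*32 = -36 + 320/3 = 212/3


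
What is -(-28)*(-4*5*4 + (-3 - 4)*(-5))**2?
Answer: 56700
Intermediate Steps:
-(-28)*(-4*5*4 + (-3 - 4)*(-5))**2 = -(-28)*(-20*4 - 7*(-5))**2 = -(-28)*(-80 + 35)**2 = -(-28)*(-45)**2 = -(-28)*2025 = -7*(-8100) = 56700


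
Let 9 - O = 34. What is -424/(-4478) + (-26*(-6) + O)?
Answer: 293521/2239 ≈ 131.09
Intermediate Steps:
O = -25 (O = 9 - 1*34 = 9 - 34 = -25)
-424/(-4478) + (-26*(-6) + O) = -424/(-4478) + (-26*(-6) - 25) = -424*(-1/4478) + (156 - 25) = 212/2239 + 131 = 293521/2239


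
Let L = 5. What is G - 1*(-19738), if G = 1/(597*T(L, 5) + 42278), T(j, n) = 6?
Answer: 905184681/45860 ≈ 19738.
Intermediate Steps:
G = 1/45860 (G = 1/(597*6 + 42278) = 1/(3582 + 42278) = 1/45860 ≈ 2.1805e-5)
G - 1*(-19738) = 1/45860 - 1*(-19738) = 1/45860 + 19738 = 905184681/45860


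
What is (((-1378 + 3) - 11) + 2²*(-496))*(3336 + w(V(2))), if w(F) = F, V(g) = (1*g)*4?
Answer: -11269280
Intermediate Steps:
V(g) = 4*g (V(g) = g*4 = 4*g)
(((-1378 + 3) - 11) + 2²*(-496))*(3336 + w(V(2))) = (((-1378 + 3) - 11) + 2²*(-496))*(3336 + 4*2) = ((-1375 - 11) + 4*(-496))*(3336 + 8) = (-1386 - 1984)*3344 = -3370*3344 = -11269280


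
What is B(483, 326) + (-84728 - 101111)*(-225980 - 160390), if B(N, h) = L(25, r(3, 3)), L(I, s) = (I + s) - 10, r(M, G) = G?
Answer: 71802614448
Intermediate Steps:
L(I, s) = -10 + I + s
B(N, h) = 18 (B(N, h) = -10 + 25 + 3 = 18)
B(483, 326) + (-84728 - 101111)*(-225980 - 160390) = 18 + (-84728 - 101111)*(-225980 - 160390) = 18 - 185839*(-386370) = 18 + 71802614430 = 71802614448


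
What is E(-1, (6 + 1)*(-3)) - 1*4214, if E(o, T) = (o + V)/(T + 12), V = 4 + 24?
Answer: -4217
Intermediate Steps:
V = 28
E(o, T) = (28 + o)/(12 + T) (E(o, T) = (o + 28)/(T + 12) = (28 + o)/(12 + T))
E(-1, (6 + 1)*(-3)) - 1*4214 = (28 - 1)/(12 + (6 + 1)*(-3)) - 1*4214 = 27/(12 + 7*(-3)) - 4214 = 27/(12 - 21) - 4214 = 27/(-9) - 4214 = -⅑*27 - 4214 = -3 - 4214 = -4217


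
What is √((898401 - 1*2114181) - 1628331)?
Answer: I*√2844111 ≈ 1686.4*I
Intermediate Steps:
√((898401 - 1*2114181) - 1628331) = √((898401 - 2114181) - 1628331) = √(-1215780 - 1628331) = √(-2844111) = I*√2844111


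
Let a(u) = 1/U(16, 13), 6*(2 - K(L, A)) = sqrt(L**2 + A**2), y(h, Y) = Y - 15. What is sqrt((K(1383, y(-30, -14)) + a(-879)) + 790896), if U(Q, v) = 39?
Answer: sqrt(4811823588 - 1014*sqrt(1913530))/78 ≈ 889.20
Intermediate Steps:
y(h, Y) = -15 + Y
K(L, A) = 2 - sqrt(A**2 + L**2)/6 (K(L, A) = 2 - sqrt(L**2 + A**2)/6 = 2 - sqrt(A**2 + L**2)/6)
a(u) = 1/39
sqrt((K(1383, y(-30, -14)) + a(-879)) + 790896) = sqrt(((2 - sqrt((-15 - 14)**2 + 1383**2)/6) + 1/39) + 790896) = sqrt(((2 - sqrt((-29)**2 + 1912689)/6) + 1/39) + 790896) = sqrt(((2 - sqrt(841 + 1912689)/6) + 1/39) + 790896) = sqrt(((2 - sqrt(1913530)/6) + 1/39) + 790896) = sqrt((79/39 - sqrt(1913530)/6) + 790896) = sqrt(30845023/39 - sqrt(1913530)/6)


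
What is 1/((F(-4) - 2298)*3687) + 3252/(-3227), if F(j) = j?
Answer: -27601268675/27389078598 ≈ -1.0077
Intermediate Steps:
1/((F(-4) - 2298)*3687) + 3252/(-3227) = 1/(-4 - 2298*3687) + 3252/(-3227) = (1/3687)/(-2302) + 3252*(-1/3227) = -1/2302*1/3687 - 3252/3227 = -1/8487474 - 3252/3227 = -27601268675/27389078598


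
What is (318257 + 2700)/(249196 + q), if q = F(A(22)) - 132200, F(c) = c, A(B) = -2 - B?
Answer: 320957/116972 ≈ 2.7439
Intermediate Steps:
q = -132224 (q = (-2 - 1*22) - 132200 = (-2 - 22) - 132200 = -24 - 132200 = -132224)
(318257 + 2700)/(249196 + q) = (318257 + 2700)/(249196 - 132224) = 320957/116972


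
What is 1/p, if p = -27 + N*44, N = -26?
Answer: -1/1171 ≈ -0.00085397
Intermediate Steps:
p = -1171 (p = -27 - 26*44 = -27 - 1144 = -1171)
1/p = 1/(-1171) = -1/1171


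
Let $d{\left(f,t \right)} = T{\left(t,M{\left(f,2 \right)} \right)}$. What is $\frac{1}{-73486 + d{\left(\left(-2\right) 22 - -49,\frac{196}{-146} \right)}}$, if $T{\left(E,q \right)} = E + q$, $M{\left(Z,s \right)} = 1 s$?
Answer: $- \frac{73}{5364430} \approx -1.3608 \cdot 10^{-5}$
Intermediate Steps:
$M{\left(Z,s \right)} = s$
$d{\left(f,t \right)} = 2 + t$ ($d{\left(f,t \right)} = t + 2 = 2 + t$)
$\frac{1}{-73486 + d{\left(\left(-2\right) 22 - -49,\frac{196}{-146} \right)}} = \frac{1}{-73486 + \left(2 + \frac{196}{-146}\right)} = \frac{1}{-73486 + \left(2 + 196 \left(- \frac{1}{146}\right)\right)} = \frac{1}{-73486 + \left(2 - \frac{98}{73}\right)} = \frac{1}{-73486 + \frac{48}{73}} = \frac{1}{- \frac{5364430}{73}} = - \frac{73}{5364430}$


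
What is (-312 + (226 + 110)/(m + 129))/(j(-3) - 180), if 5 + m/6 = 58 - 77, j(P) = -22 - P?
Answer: 1672/995 ≈ 1.6804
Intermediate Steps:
m = -144 (m = -30 + 6*(58 - 77) = -30 + 6*(-19) = -30 - 114 = -144)
(-312 + (226 + 110)/(m + 129))/(j(-3) - 180) = (-312 + (226 + 110)/(-144 + 129))/((-22 - 1*(-3)) - 180) = (-312 + 336/(-15))/((-22 + 3) - 180) = (-312 + 336*(-1/15))/(-19 - 180) = (-312 - 112/5)/(-199) = -1672/5*(-1/199) = 1672/995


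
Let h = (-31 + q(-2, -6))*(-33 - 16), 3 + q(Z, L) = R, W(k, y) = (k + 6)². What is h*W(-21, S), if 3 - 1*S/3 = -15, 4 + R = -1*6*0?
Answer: 418950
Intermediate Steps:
R = -4 (R = -4 - 1*6*0 = -4 - 6*0 = -4 + 0 = -4)
S = 54 (S = 9 - 3*(-15) = 9 + 45 = 54)
W(k, y) = (6 + k)²
q(Z, L) = -7 (q(Z, L) = -3 - 4 = -7)
h = 1862 (h = (-31 - 7)*(-33 - 16) = -38*(-49) = 1862)
h*W(-21, S) = 1862*(6 - 21)² = 1862*(-15)² = 1862*225 = 418950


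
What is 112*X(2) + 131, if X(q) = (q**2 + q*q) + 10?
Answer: 2147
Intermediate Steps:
X(q) = 10 + 2*q**2 (X(q) = (q**2 + q**2) + 10 = 2*q**2 + 10 = 10 + 2*q**2)
112*X(2) + 131 = 112*(10 + 2*2**2) + 131 = 112*(10 + 2*4) + 131 = 112*(10 + 8) + 131 = 112*18 + 131 = 2016 + 131 = 2147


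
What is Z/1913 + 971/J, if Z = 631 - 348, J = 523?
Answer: 2005532/1000499 ≈ 2.0045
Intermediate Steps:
Z = 283
Z/1913 + 971/J = 283/1913 + 971/523 = 2005532/1000499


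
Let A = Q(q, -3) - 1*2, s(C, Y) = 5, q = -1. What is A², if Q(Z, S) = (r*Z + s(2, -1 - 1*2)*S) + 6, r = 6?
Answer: 289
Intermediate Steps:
Q(Z, S) = 6 + 5*S + 6*Z (Q(Z, S) = (6*Z + 5*S) + 6 = (5*S + 6*Z) + 6 = 6 + 5*S + 6*Z)
A = -17 (A = (6 + 5*(-3) + 6*(-1)) - 1*2 = (6 - 15 - 6) - 2 = -15 - 2 = -17)
A² = (-17)² = 289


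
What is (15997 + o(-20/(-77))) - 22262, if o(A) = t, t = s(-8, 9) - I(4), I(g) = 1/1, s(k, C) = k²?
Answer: -6202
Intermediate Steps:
I(g) = 1
t = 63 (t = (-8)² - 1*1 = 64 - 1 = 63)
o(A) = 63
(15997 + o(-20/(-77))) - 22262 = (15997 + 63) - 22262 = 16060 - 22262 = -6202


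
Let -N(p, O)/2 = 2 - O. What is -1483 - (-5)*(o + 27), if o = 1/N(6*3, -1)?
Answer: -8093/6 ≈ -1348.8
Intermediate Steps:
N(p, O) = -4 + 2*O (N(p, O) = -2*(2 - O) = -4 + 2*O)
o = -⅙ (o = 1/(-4 + 2*(-1)) = 1/(-4 - 2) = 1/(-6) = -⅙ ≈ -0.16667)
-1483 - (-5)*(o + 27) = -1483 - (-5)*(-⅙ + 27) = -1483 - (-5)*161/6 = -1483 - 1*(-805/6) = -1483 + 805/6 = -8093/6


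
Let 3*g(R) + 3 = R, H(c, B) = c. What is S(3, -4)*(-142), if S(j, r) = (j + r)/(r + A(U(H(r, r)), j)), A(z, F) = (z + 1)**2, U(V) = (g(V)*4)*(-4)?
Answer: 1278/13189 ≈ 0.096899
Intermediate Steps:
g(R) = -1 + R/3
U(V) = 16 - 16*V/3 (U(V) = ((-1 + V/3)*4)*(-4) = (-4 + 4*V/3)*(-4) = 16 - 16*V/3)
A(z, F) = (1 + z)**2
S(j, r) = (j + r)/(r + (17 - 16*r/3)**2) (S(j, r) = (j + r)/(r + (1 + (16 - 16*r/3))**2) = (j + r)/(r + (17 - 16*r/3)**2))
S(3, -4)*(-142) = (9*(3 - 4)/((-51 + 16*(-4))**2 + 9*(-4)))*(-142) = (9*(-1)/((-51 - 64)**2 - 36))*(-142) = (9*(-1)/((-115)**2 - 36))*(-142) = (9*(-1)/(13225 - 36))*(-142) = (9*(-1)/13189)*(-142) = (9*(1/13189)*(-1))*(-142) = -9/13189*(-142) = 1278/13189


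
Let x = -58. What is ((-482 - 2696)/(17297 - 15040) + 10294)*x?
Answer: -1347362040/2257 ≈ -5.9697e+5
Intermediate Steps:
((-482 - 2696)/(17297 - 15040) + 10294)*x = ((-482 - 2696)/(17297 - 15040) + 10294)*(-58) = (-3178/2257 + 10294)*(-58) = (23230380/2257)*(-58) = -1347362040/2257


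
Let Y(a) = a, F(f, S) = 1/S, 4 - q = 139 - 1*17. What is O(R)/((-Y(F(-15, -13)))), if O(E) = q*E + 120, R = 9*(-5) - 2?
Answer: 73658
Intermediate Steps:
q = -118 (q = 4 - (139 - 1*17) = 4 - (139 - 17) = 4 - 1*122 = 4 - 122 = -118)
R = -47 (R = -45 - 2 = -47)
O(E) = 120 - 118*E (O(E) = -118*E + 120 = 120 - 118*E)
O(R)/((-Y(F(-15, -13)))) = (120 - 118*(-47))/((-1/(-13))) = (120 + 5546)/((-1*(-1/13))) = 5666/(1/13) = 5666*13 = 73658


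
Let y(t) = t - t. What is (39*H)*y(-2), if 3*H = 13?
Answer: 0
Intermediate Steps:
y(t) = 0
H = 13/3 (H = (⅓)*13 = 13/3 ≈ 4.3333)
(39*H)*y(-2) = (39*(13/3))*0 = 169*0 = 0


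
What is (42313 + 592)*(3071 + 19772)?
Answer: 980078915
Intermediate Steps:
(42313 + 592)*(3071 + 19772) = 42905*22843 = 980078915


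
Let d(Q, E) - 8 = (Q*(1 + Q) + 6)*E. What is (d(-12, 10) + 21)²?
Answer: 1985281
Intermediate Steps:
d(Q, E) = 8 + E*(6 + Q*(1 + Q)) (d(Q, E) = 8 + (Q*(1 + Q) + 6)*E = 8 + (6 + Q*(1 + Q))*E = 8 + E*(6 + Q*(1 + Q)))
(d(-12, 10) + 21)² = ((8 + 6*10 + 10*(-12) + 10*(-12)²) + 21)² = ((8 + 60 - 120 + 10*144) + 21)² = ((8 + 60 - 120 + 1440) + 21)² = (1388 + 21)² = 1409² = 1985281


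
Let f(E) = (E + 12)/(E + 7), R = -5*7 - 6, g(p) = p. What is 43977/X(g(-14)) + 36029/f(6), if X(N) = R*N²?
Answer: 1881542993/72324 ≈ 26015.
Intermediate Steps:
R = -41 (R = -35 - 6 = -41)
X(N) = -41*N²
f(E) = (12 + E)/(7 + E)
43977/X(g(-14)) + 36029/f(6) = 43977/((-41*(-14)²)) + 36029/(((12 + 6)/(7 + 6))) = 43977/((-41*196)) + 36029/((18/13)) = 43977/(-8036) + 36029/(((1/13)*18)) = 43977*(-1/8036) + 36029/(18/13) = -43977/8036 + 36029*(13/18) = -43977/8036 + 468377/18 = 1881542993/72324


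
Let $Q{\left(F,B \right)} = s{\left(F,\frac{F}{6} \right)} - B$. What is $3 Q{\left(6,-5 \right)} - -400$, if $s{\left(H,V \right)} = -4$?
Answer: $403$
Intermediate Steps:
$Q{\left(F,B \right)} = -4 - B$
$3 Q{\left(6,-5 \right)} - -400 = 3 \left(-4 - -5\right) - -400 = 3 \left(-4 + 5\right) + 400 = 3 \cdot 1 + 400 = 3 + 400 = 403$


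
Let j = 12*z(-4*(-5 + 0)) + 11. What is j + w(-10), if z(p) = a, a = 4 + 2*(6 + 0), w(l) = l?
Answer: 193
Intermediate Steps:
a = 16 (a = 4 + 2*6 = 4 + 12 = 16)
z(p) = 16
j = 203 (j = 12*16 + 11 = 192 + 11 = 203)
j + w(-10) = 203 - 10 = 193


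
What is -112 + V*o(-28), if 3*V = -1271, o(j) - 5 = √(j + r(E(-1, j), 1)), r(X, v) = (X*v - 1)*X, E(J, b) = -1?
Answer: -6691/3 - 1271*I*√26/3 ≈ -2230.3 - 2160.3*I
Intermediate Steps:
r(X, v) = X*(-1 + X*v) (r(X, v) = (-1 + X*v)*X = X*(-1 + X*v))
o(j) = 5 + √(2 + j) (o(j) = 5 + √(j - (-1 - 1*1)) = 5 + √(j - (-1 - 1)) = 5 + √(j - 1*(-2)) = 5 + √(j + 2) = 5 + √(2 + j))
V = -1271/3 (V = (⅓)*(-1271) = -1271/3 ≈ -423.67)
-112 + V*o(-28) = -112 - 1271*(5 + √(2 - 28))/3 = -112 - 1271*(5 + √(-26))/3 = -112 - 1271*(5 + I*√26)/3 = -112 + (-6355/3 - 1271*I*√26/3) = -6691/3 - 1271*I*√26/3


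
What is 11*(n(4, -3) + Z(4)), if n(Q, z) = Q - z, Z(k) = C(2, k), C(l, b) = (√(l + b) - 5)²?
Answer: 418 - 110*√6 ≈ 148.56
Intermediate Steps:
C(l, b) = (-5 + √(b + l))² (C(l, b) = (√(b + l) - 5)² = (-5 + √(b + l))²)
Z(k) = (-5 + √(2 + k))² (Z(k) = (-5 + √(k + 2))² = (-5 + √(2 + k))²)
11*(n(4, -3) + Z(4)) = 11*((4 - 1*(-3)) + (-5 + √(2 + 4))²) = 11*((4 + 3) + (-5 + √6)²) = 11*(7 + (-5 + √6)²) = 77 + 11*(-5 + √6)²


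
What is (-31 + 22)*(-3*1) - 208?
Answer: -181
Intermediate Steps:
(-31 + 22)*(-3*1) - 208 = -9*(-3) - 208 = 27 - 208 = -181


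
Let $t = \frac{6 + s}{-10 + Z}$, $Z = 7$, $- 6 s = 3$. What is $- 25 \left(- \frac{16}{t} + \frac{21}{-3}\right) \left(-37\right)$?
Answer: $\frac{17575}{11} \approx 1597.7$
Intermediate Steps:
$s = - \frac{1}{2}$ ($s = \left(- \frac{1}{6}\right) 3 = - \frac{1}{2} \approx -0.5$)
$t = - \frac{11}{6}$ ($t = \frac{6 - \frac{1}{2}}{-10 + 7} = \frac{11}{2 \left(-3\right)} = \frac{11}{2} \left(- \frac{1}{3}\right) = - \frac{11}{6} \approx -1.8333$)
$- 25 \left(- \frac{16}{t} + \frac{21}{-3}\right) \left(-37\right) = - 25 \left(- \frac{16}{- \frac{11}{6}} + \frac{21}{-3}\right) \left(-37\right) = - 25 \left(\left(-16\right) \left(- \frac{6}{11}\right) + 21 \left(- \frac{1}{3}\right)\right) \left(-37\right) = - 25 \left(\frac{96}{11} - 7\right) \left(-37\right) = \left(-25\right) \frac{19}{11} \left(-37\right) = \left(- \frac{475}{11}\right) \left(-37\right) = \frac{17575}{11}$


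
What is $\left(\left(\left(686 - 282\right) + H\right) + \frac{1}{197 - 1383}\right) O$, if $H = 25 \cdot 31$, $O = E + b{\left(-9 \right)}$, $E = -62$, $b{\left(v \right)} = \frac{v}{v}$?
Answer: $- \frac{85295873}{1186} \approx -71919.0$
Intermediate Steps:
$b{\left(v \right)} = 1$
$O = -61$ ($O = -62 + 1 = -61$)
$H = 775$
$\left(\left(\left(686 - 282\right) + H\right) + \frac{1}{197 - 1383}\right) O = \left(\left(\left(686 - 282\right) + 775\right) + \frac{1}{197 - 1383}\right) \left(-61\right) = \left(\left(\left(686 - 282\right) + 775\right) + \frac{1}{-1186}\right) \left(-61\right) = \left(\left(404 + 775\right) - \frac{1}{1186}\right) \left(-61\right) = \left(1179 - \frac{1}{1186}\right) \left(-61\right) = \frac{1398293}{1186} \left(-61\right) = - \frac{85295873}{1186}$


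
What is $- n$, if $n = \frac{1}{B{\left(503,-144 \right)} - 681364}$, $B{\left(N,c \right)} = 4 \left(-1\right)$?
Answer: $\frac{1}{681368} \approx 1.4676 \cdot 10^{-6}$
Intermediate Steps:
$B{\left(N,c \right)} = -4$
$n = - \frac{1}{681368}$ ($n = \frac{1}{-4 - 681364} = \frac{1}{-681368} = - \frac{1}{681368} \approx -1.4676 \cdot 10^{-6}$)
$- n = \left(-1\right) \left(- \frac{1}{681368}\right) = \frac{1}{681368}$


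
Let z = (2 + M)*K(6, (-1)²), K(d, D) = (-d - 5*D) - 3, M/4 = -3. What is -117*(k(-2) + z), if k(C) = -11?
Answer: -15093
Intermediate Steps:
M = -12 (M = 4*(-3) = -12)
K(d, D) = -3 - d - 5*D
z = 140 (z = (2 - 12)*(-3 - 1*6 - 5*(-1)²) = -10*(-3 - 6 - 5*1) = -10*(-3 - 6 - 5) = -10*(-14) = 140)
-117*(k(-2) + z) = -117*(-11 + 140) = -117*129 = -15093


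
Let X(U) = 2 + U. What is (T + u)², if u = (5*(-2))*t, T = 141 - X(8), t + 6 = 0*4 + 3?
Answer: 25921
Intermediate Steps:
t = -3 (t = -6 + (0*4 + 3) = -6 + (0 + 3) = -6 + 3 = -3)
T = 131 (T = 141 - (2 + 8) = 141 - 1*10 = 141 - 10 = 131)
u = 30 (u = (5*(-2))*(-3) = -10*(-3) = 30)
(T + u)² = (131 + 30)² = 161² = 25921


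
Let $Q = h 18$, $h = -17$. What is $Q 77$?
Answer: $-23562$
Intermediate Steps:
$Q = -306$ ($Q = \left(-17\right) 18 = -306$)
$Q 77 = \left(-306\right) 77 = -23562$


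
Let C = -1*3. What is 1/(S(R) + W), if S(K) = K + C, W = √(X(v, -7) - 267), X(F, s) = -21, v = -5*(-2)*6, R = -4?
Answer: -7/337 - 12*I*√2/337 ≈ -0.020772 - 0.050358*I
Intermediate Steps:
C = -3
v = 60 (v = 10*6 = 60)
W = 12*I*√2 (W = √(-21 - 267) = √(-288) = 12*I*√2 ≈ 16.971*I)
S(K) = -3 + K (S(K) = K - 3 = -3 + K)
1/(S(R) + W) = 1/((-3 - 4) + 12*I*√2) = 1/(-7 + 12*I*√2)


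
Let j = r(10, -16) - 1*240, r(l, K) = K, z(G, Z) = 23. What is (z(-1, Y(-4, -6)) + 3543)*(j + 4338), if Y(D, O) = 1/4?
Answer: 14556412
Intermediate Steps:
Y(D, O) = ¼
j = -256 (j = -16 - 1*240 = -16 - 240 = -256)
(z(-1, Y(-4, -6)) + 3543)*(j + 4338) = (23 + 3543)*(-256 + 4338) = 3566*4082 = 14556412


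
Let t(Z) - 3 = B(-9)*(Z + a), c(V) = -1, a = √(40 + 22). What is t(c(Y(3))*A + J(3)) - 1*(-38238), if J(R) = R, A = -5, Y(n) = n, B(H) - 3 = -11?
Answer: 38177 - 8*√62 ≈ 38114.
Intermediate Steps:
B(H) = -8 (B(H) = 3 - 11 = -8)
a = √62 ≈ 7.8740
t(Z) = 3 - 8*Z - 8*√62 (t(Z) = 3 - 8*(Z + √62) = 3 + (-8*Z - 8*√62) = 3 - 8*Z - 8*√62)
t(c(Y(3))*A + J(3)) - 1*(-38238) = (3 - 8*(-1*(-5) + 3) - 8*√62) - 1*(-38238) = (3 - 8*(5 + 3) - 8*√62) + 38238 = (3 - 8*8 - 8*√62) + 38238 = (3 - 64 - 8*√62) + 38238 = (-61 - 8*√62) + 38238 = 38177 - 8*√62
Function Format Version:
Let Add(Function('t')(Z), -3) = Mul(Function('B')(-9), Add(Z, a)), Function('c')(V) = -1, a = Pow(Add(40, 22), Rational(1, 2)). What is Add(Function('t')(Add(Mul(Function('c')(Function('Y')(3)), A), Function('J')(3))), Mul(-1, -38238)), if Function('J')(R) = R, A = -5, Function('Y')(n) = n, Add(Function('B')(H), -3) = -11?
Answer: Add(38177, Mul(-8, Pow(62, Rational(1, 2)))) ≈ 38114.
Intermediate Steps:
Function('B')(H) = -8 (Function('B')(H) = Add(3, -11) = -8)
a = Pow(62, Rational(1, 2)) ≈ 7.8740
Function('t')(Z) = Add(3, Mul(-8, Z), Mul(-8, Pow(62, Rational(1, 2)))) (Function('t')(Z) = Add(3, Mul(-8, Add(Z, Pow(62, Rational(1, 2))))) = Add(3, Add(Mul(-8, Z), Mul(-8, Pow(62, Rational(1, 2))))) = Add(3, Mul(-8, Z), Mul(-8, Pow(62, Rational(1, 2)))))
Add(Function('t')(Add(Mul(Function('c')(Function('Y')(3)), A), Function('J')(3))), Mul(-1, -38238)) = Add(Add(3, Mul(-8, Add(Mul(-1, -5), 3)), Mul(-8, Pow(62, Rational(1, 2)))), Mul(-1, -38238)) = Add(Add(3, Mul(-8, Add(5, 3)), Mul(-8, Pow(62, Rational(1, 2)))), 38238) = Add(Add(3, Mul(-8, 8), Mul(-8, Pow(62, Rational(1, 2)))), 38238) = Add(Add(3, -64, Mul(-8, Pow(62, Rational(1, 2)))), 38238) = Add(Add(-61, Mul(-8, Pow(62, Rational(1, 2)))), 38238) = Add(38177, Mul(-8, Pow(62, Rational(1, 2))))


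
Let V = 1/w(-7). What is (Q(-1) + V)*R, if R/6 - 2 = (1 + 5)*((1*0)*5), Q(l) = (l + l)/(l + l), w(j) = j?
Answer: 72/7 ≈ 10.286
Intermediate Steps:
Q(l) = 1 (Q(l) = (2*l)/((2*l)) = (2*l)*(1/(2*l)) = 1)
V = -⅐ (V = 1/(-7) = -⅐ ≈ -0.14286)
R = 12 (R = 12 + 6*((1 + 5)*((1*0)*5)) = 12 + 6*(6*(0*5)) = 12 + 6*(6*0) = 12 + 6*0 = 12 + 0 = 12)
(Q(-1) + V)*R = (1 - ⅐)*12 = (6/7)*12 = 72/7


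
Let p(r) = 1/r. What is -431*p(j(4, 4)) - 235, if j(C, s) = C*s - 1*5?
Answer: -3016/11 ≈ -274.18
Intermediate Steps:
j(C, s) = -5 + C*s (j(C, s) = C*s - 5 = -5 + C*s)
-431*p(j(4, 4)) - 235 = -431/(-5 + 4*4) - 235 = -431/(-5 + 16) - 235 = -431/11 - 235 = -3016/11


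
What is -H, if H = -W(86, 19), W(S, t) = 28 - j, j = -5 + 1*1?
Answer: 32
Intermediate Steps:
j = -4 (j = -5 + 1 = -4)
W(S, t) = 32 (W(S, t) = 28 - 1*(-4) = 28 + 4 = 32)
H = -32 (H = -1*32 = -32)
-H = -1*(-32) = 32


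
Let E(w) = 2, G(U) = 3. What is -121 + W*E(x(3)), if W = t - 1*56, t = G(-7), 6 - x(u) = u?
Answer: -227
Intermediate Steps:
x(u) = 6 - u
t = 3
W = -53 (W = 3 - 1*56 = 3 - 56 = -53)
-121 + W*E(x(3)) = -121 - 53*2 = -121 - 106 = -227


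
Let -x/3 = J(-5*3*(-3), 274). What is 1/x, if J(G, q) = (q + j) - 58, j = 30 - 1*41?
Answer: -1/615 ≈ -0.0016260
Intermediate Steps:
j = -11 (j = 30 - 41 = -11)
J(G, q) = -69 + q (J(G, q) = (q - 11) - 58 = (-11 + q) - 58 = -69 + q)
x = -615 (x = -3*(-69 + 274) = -3*205 = -615)
1/x = 1/(-615) = -1/615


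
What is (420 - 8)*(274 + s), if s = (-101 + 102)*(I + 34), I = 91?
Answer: 164388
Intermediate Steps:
s = 125 (s = (-101 + 102)*(91 + 34) = 1*125 = 125)
(420 - 8)*(274 + s) = (420 - 8)*(274 + 125) = 412*399 = 164388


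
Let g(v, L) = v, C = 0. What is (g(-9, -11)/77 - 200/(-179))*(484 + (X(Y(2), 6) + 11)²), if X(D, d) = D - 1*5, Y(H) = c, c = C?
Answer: 7170280/13783 ≈ 520.23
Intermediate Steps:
c = 0
Y(H) = 0
X(D, d) = -5 + D (X(D, d) = D - 5 = -5 + D)
(g(-9, -11)/77 - 200/(-179))*(484 + (X(Y(2), 6) + 11)²) = (-9/77 - 200/(-179))*(484 + ((-5 + 0) + 11)²) = (-9*1/77 - 200*(-1/179))*(484 + (-5 + 11)²) = (-9/77 + 200/179)*(484 + 6²) = 13789*(484 + 36)/13783 = (13789/13783)*520 = 7170280/13783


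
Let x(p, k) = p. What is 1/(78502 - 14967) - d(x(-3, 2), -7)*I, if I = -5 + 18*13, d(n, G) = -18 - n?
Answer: 218242726/63535 ≈ 3435.0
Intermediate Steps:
I = 229 (I = -5 + 234 = 229)
1/(78502 - 14967) - d(x(-3, 2), -7)*I = 1/(78502 - 14967) - (-18 - 1*(-3))*229 = 1/63535 - (-18 + 3)*229 = 1/63535 - (-15)*229 = 1/63535 - 1*(-3435) = 1/63535 + 3435 = 218242726/63535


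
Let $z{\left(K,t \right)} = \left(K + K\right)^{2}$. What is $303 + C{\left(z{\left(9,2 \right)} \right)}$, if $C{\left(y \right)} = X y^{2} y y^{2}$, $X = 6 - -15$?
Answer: $74979811759407$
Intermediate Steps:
$X = 21$ ($X = 6 + 15 = 21$)
$z{\left(K,t \right)} = 4 K^{2}$ ($z{\left(K,t \right)} = \left(2 K\right)^{2} = 4 K^{2}$)
$C{\left(y \right)} = 21 y^{5}$ ($C{\left(y \right)} = 21 y^{2} y y^{2} = 21 y^{2} y^{3} = 21 y^{5}$)
$303 + C{\left(z{\left(9,2 \right)} \right)} = 303 + 21 \left(4 \cdot 9^{2}\right)^{5} = 303 + 21 \left(4 \cdot 81\right)^{5} = 303 + 21 \cdot 324^{5} = 303 + 21 \cdot 3570467226624 = 303 + 74979811759104 = 74979811759407$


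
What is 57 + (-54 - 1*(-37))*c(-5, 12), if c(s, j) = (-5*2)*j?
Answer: 2097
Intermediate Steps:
c(s, j) = -10*j
57 + (-54 - 1*(-37))*c(-5, 12) = 57 + (-54 - 1*(-37))*(-10*12) = 57 + (-54 + 37)*(-120) = 57 - 17*(-120) = 57 + 2040 = 2097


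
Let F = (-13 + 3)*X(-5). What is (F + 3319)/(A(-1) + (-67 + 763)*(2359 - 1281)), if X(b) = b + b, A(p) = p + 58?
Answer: 3419/750345 ≈ 0.0045566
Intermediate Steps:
A(p) = 58 + p
X(b) = 2*b
F = 100 (F = (-13 + 3)*(2*(-5)) = -10*(-10) = 100)
(F + 3319)/(A(-1) + (-67 + 763)*(2359 - 1281)) = (100 + 3319)/((58 - 1) + (-67 + 763)*(2359 - 1281)) = 3419/(57 + 696*1078) = 3419/(57 + 750288) = 3419/750345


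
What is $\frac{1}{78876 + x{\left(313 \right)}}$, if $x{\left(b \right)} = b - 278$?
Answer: $\frac{1}{78911} \approx 1.2673 \cdot 10^{-5}$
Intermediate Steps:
$x{\left(b \right)} = -278 + b$
$\frac{1}{78876 + x{\left(313 \right)}} = \frac{1}{78876 + \left(-278 + 313\right)} = \frac{1}{78876 + 35} = \frac{1}{78911}$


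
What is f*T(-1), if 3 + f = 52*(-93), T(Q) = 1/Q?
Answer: 4839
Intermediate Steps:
f = -4839 (f = -3 + 52*(-93) = -3 - 4836 = -4839)
f*T(-1) = -4839/(-1) = -4839*(-1) = 4839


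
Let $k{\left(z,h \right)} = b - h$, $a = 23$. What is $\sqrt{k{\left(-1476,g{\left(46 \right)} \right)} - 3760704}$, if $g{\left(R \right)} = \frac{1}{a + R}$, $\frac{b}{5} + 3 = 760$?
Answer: $\frac{2 i \sqrt{4471672857}}{69} \approx 1938.3 i$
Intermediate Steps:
$b = 3785$ ($b = -15 + 5 \cdot 760 = -15 + 3800 = 3785$)
$g{\left(R \right)} = \frac{1}{23 + R}$
$k{\left(z,h \right)} = 3785 - h$
$\sqrt{k{\left(-1476,g{\left(46 \right)} \right)} - 3760704} = \sqrt{\left(3785 - \frac{1}{23 + 46}\right) - 3760704} = \sqrt{\left(3785 - \frac{1}{69}\right) - 3760704} = \sqrt{\frac{261164}{69} - 3760704} = \sqrt{- \frac{259227412}{69}} = \frac{2 i \sqrt{4471672857}}{69}$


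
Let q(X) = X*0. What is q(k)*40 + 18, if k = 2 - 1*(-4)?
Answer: 18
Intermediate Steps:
k = 6 (k = 2 + 4 = 6)
q(X) = 0
q(k)*40 + 18 = 0*40 + 18 = 0 + 18 = 18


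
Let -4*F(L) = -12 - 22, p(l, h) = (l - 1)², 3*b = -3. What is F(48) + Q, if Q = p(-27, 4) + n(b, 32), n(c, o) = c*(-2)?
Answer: 1589/2 ≈ 794.50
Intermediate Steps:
b = -1 (b = (⅓)*(-3) = -1)
n(c, o) = -2*c
p(l, h) = (-1 + l)²
F(L) = 17/2 (F(L) = -(-12 - 22)/4 = -¼*(-34) = 17/2)
Q = 786 (Q = (-1 - 27)² - 2*(-1) = (-28)² + 2 = 784 + 2 = 786)
F(48) + Q = 17/2 + 786 = 1589/2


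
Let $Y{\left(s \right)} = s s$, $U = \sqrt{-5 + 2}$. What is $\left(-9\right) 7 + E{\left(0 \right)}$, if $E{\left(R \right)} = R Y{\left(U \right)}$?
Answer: $-63$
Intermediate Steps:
$U = i \sqrt{3}$ ($U = \sqrt{-3} = i \sqrt{3} \approx 1.732 i$)
$Y{\left(s \right)} = s^{2}$
$E{\left(R \right)} = - 3 R$ ($E{\left(R \right)} = R \left(i \sqrt{3}\right)^{2} = R \left(-3\right) = - 3 R$)
$\left(-9\right) 7 + E{\left(0 \right)} = \left(-9\right) 7 - 0 = -63 + 0 = -63$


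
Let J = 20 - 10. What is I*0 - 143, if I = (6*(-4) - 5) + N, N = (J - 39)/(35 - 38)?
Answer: -143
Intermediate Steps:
J = 10
N = 29/3 (N = (10 - 39)/(35 - 38) = -29/(-3) = -29*(-⅓) = 29/3 ≈ 9.6667)
I = -58/3 (I = (6*(-4) - 5) + 29/3 = (-24 - 5) + 29/3 = -29 + 29/3 = -58/3 ≈ -19.333)
I*0 - 143 = -58/3*0 - 143 = 0 - 143 = -143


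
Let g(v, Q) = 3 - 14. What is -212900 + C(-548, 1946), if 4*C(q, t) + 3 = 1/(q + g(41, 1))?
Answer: -238023039/1118 ≈ -2.1290e+5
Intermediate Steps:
g(v, Q) = -11
C(q, t) = -¾ + 1/(4*(-11 + q)) (C(q, t) = -¾ + 1/(4*(q - 11)) = -¾ + 1/(4*(-11 + q)))
-212900 + C(-548, 1946) = -212900 + (34 - 3*(-548))/(4*(-11 - 548)) = -212900 + (¼)*(34 + 1644)/(-559) = -212900 + (¼)*(-1/559)*1678 = -212900 - 839/1118 = -238023039/1118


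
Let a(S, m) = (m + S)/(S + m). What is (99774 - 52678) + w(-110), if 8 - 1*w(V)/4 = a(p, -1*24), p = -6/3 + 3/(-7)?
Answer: 47124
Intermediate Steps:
p = -17/7 (p = -6*1/3 + 3*(-1/7) = -2 - 3/7 = -17/7 ≈ -2.4286)
a(S, m) = 1 (a(S, m) = (S + m)/(S + m) = 1)
w(V) = 28 (w(V) = 32 - 4*1 = 32 - 4 = 28)
(99774 - 52678) + w(-110) = (99774 - 52678) + 28 = 47096 + 28 = 47124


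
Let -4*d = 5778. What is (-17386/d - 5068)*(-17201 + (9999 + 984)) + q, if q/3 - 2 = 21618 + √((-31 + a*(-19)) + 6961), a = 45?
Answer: 91011716780/2889 + 135*√3 ≈ 3.1503e+7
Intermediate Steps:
d = -2889/2 (d = -¼*5778 = -2889/2 ≈ -1444.5)
q = 64860 + 135*√3 (q = 6 + 3*(21618 + √((-31 + 45*(-19)) + 6961)) = 6 + 3*(21618 + √((-31 - 855) + 6961)) = 6 + 3*(21618 + √(-886 + 6961)) = 6 + 3*(21618 + √6075) = 6 + 3*(21618 + 45*√3) = 6 + (64854 + 135*√3) = 64860 + 135*√3 ≈ 65094.)
(-17386/d - 5068)*(-17201 + (9999 + 984)) + q = (-17386/(-2889/2) - 5068)*(-17201 + (9999 + 984)) + (64860 + 135*√3) = (-17386*(-2/2889) - 5068)*(-17201 + 10983) + (64860 + 135*√3) = (34772/2889 - 5068)*(-6218) + (64860 + 135*√3) = -14606680/2889*(-6218) + (64860 + 135*√3) = 90824336240/2889 + (64860 + 135*√3) = 91011716780/2889 + 135*√3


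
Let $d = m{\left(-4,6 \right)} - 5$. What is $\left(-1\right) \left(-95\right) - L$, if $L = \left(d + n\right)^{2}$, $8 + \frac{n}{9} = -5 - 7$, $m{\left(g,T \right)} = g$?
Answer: $-35626$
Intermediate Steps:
$n = -180$ ($n = -72 + 9 \left(-5 - 7\right) = -72 + 9 \left(-12\right) = -72 - 108 = -180$)
$d = -9$ ($d = -4 - 5 = -9$)
$L = 35721$ ($L = \left(-9 - 180\right)^{2} = \left(-189\right)^{2} = 35721$)
$\left(-1\right) \left(-95\right) - L = \left(-1\right) \left(-95\right) - 35721 = 95 - 35721 = -35626$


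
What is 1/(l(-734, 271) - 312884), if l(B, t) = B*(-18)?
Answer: -1/299672 ≈ -3.3370e-6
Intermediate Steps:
l(B, t) = -18*B
1/(l(-734, 271) - 312884) = 1/(-18*(-734) - 312884) = 1/(13212 - 312884) = 1/(-299672) = -1/299672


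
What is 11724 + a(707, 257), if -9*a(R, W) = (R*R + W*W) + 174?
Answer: -460556/9 ≈ -51173.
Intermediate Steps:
a(R, W) = -58/3 - R**2/9 - W**2/9 (a(R, W) = -((R*R + W*W) + 174)/9 = -((R**2 + W**2) + 174)/9 = -(174 + R**2 + W**2)/9 = -58/3 - R**2/9 - W**2/9)
11724 + a(707, 257) = 11724 + (-58/3 - 1/9*707**2 - 1/9*257**2) = 11724 + (-58/3 - 1/9*499849 - 1/9*66049) = 11724 + (-58/3 - 499849/9 - 66049/9) = 11724 - 566072/9 = -460556/9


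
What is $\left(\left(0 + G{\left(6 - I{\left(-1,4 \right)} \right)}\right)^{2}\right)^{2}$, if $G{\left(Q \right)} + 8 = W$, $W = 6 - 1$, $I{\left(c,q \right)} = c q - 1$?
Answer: $81$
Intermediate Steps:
$I{\left(c,q \right)} = -1 + c q$
$W = 5$
$G{\left(Q \right)} = -3$ ($G{\left(Q \right)} = -8 + 5 = -3$)
$\left(\left(0 + G{\left(6 - I{\left(-1,4 \right)} \right)}\right)^{2}\right)^{2} = \left(\left(0 - 3\right)^{2}\right)^{2} = \left(\left(-3\right)^{2}\right)^{2} = 9^{2} = 81$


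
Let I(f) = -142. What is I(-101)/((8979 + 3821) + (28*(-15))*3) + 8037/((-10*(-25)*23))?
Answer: 2298262/1658875 ≈ 1.3854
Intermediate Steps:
I(-101)/((8979 + 3821) + (28*(-15))*3) + 8037/((-10*(-25)*23)) = -142/((8979 + 3821) + (28*(-15))*3) + 8037/((-10*(-25)*23)) = -142/(12800 - 420*3) + 8037/((250*23)) = -142/(12800 - 1260) + 8037/5750 = -142/11540 + 8037*(1/5750) = -142*1/11540 + 8037/5750 = -71/5770 + 8037/5750 = 2298262/1658875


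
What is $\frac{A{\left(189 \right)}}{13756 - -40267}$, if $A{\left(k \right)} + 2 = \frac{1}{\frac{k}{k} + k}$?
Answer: $- \frac{379}{10264370} \approx -3.6924 \cdot 10^{-5}$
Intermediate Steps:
$A{\left(k \right)} = -2 + \frac{1}{1 + k}$ ($A{\left(k \right)} = -2 + \frac{1}{\frac{k}{k} + k} = -2 + \frac{1}{1 + k}$)
$\frac{A{\left(189 \right)}}{13756 - -40267} = \frac{\frac{1}{1 + 189} \left(-1 - 378\right)}{13756 - -40267} = \frac{\frac{1}{190} \left(-1 - 378\right)}{13756 + 40267} = \frac{\frac{1}{190} \left(-379\right)}{54023} = \left(- \frac{379}{190}\right) \frac{1}{54023} = - \frac{379}{10264370}$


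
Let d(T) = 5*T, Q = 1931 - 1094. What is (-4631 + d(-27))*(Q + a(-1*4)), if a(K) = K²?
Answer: -4065398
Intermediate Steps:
Q = 837
(-4631 + d(-27))*(Q + a(-1*4)) = (-4631 + 5*(-27))*(837 + (-1*4)²) = (-4631 - 135)*(837 + (-4)²) = -4766*(837 + 16) = -4766*853 = -4065398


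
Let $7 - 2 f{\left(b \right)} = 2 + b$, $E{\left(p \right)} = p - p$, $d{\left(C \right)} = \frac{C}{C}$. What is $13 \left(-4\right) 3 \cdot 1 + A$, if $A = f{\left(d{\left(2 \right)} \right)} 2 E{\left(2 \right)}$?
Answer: $-156$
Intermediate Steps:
$d{\left(C \right)} = 1$
$E{\left(p \right)} = 0$
$f{\left(b \right)} = \frac{5}{2} - \frac{b}{2}$ ($f{\left(b \right)} = \frac{7}{2} - \frac{2 + b}{2} = \frac{7}{2} - \left(1 + \frac{b}{2}\right) = \frac{5}{2} - \frac{b}{2}$)
$A = 0$ ($A = \left(\frac{5}{2} - \frac{1}{2}\right) 2 \cdot 0 = 2 \cdot 2 \cdot 0 = 4 \cdot 0 = 0$)
$13 \left(-4\right) 3 \cdot 1 + A = 13 \left(-4\right) 3 \cdot 1 + 0 = 13 \left(\left(-12\right) 1\right) + 0 = 13 \left(-12\right) + 0 = -156 + 0 = -156$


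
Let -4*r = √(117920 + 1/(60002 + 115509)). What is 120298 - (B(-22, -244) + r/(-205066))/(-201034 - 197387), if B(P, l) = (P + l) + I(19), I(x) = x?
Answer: 47929249211/398421 + √3632420783563831/57358820666206584 ≈ 1.2030e+5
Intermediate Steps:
r = -√3632420783563831/702044 (r = -√(117920 + 1/(60002 + 115509))/4 = -√(117920 + 1/175511)/4 = -√3632420783563831/702044 ≈ -85.849)
B(P, l) = 19 + P + l (B(P, l) = (P + l) + 19 = 19 + P + l)
120298 - (B(-22, -244) + r/(-205066))/(-201034 - 197387) = 120298 - ((19 - 22 - 244) - √3632420783563831/702044/(-205066))/(-201034 - 197387) = 120298 - (-247 - √3632420783563831/702044*(-1/205066))/(-398421) = 120298 - (-247 + √3632420783563831/143965354904)*(-1)/398421 = 120298 - (247/398421 - √3632420783563831/57358820666206584) = 120298 + (-247/398421 + √3632420783563831/57358820666206584) = 47929249211/398421 + √3632420783563831/57358820666206584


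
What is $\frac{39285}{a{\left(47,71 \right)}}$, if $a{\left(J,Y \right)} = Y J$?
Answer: $\frac{39285}{3337} \approx 11.773$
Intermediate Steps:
$a{\left(J,Y \right)} = J Y$
$\frac{39285}{a{\left(47,71 \right)}} = \frac{39285}{47 \cdot 71} = \frac{39285}{3337}$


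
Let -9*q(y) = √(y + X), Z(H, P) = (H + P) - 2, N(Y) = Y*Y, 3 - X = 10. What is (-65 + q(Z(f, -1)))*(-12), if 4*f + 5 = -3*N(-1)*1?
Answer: 780 + 8*I*√3/3 ≈ 780.0 + 4.6188*I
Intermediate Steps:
X = -7 (X = 3 - 1*10 = 3 - 10 = -7)
N(Y) = Y²
f = -2 (f = -5/4 + (-3*(-1)²*1)/4 = -5/4 + (-3*1*1)/4 = -5/4 + (-3*1)/4 = -5/4 + (¼)*(-3) = -5/4 - ¾ = -2)
Z(H, P) = -2 + H + P
q(y) = -√(-7 + y)/9 (q(y) = -√(y - 7)/9 = -√(-7 + y)/9)
(-65 + q(Z(f, -1)))*(-12) = (-65 - √(-7 + (-2 - 2 - 1))/9)*(-12) = (-65 - √(-7 - 5)/9)*(-12) = (-65 - 2*I*√3/9)*(-12) = 780 + 8*I*√3/3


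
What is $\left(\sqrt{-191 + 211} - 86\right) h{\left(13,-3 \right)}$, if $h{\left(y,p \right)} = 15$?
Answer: $-1290 + 30 \sqrt{5} \approx -1222.9$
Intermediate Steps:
$\left(\sqrt{-191 + 211} - 86\right) h{\left(13,-3 \right)} = \left(\sqrt{-191 + 211} - 86\right) 15 = \left(\sqrt{20} - 86\right) 15 = \left(2 \sqrt{5} - 86\right) 15 = \left(-86 + 2 \sqrt{5}\right) 15 = -1290 + 30 \sqrt{5}$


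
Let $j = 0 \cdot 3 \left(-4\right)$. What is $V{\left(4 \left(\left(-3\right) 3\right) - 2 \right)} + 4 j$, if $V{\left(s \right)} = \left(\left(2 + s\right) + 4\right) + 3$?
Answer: $-29$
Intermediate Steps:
$j = 0$ ($j = 0 \left(-4\right) = 0$)
$V{\left(s \right)} = 9 + s$ ($V{\left(s \right)} = \left(6 + s\right) + 3 = 9 + s$)
$V{\left(4 \left(\left(-3\right) 3\right) - 2 \right)} + 4 j = \left(9 + \left(4 \left(\left(-3\right) 3\right) - 2\right)\right) + 4 \cdot 0 = \left(9 + \left(4 \left(-9\right) - 2\right)\right) + 0 = \left(9 - 38\right) + 0 = -29 + 0 = -29$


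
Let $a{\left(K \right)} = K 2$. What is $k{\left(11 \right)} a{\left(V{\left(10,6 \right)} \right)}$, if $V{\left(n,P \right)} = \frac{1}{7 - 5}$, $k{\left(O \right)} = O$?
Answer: $11$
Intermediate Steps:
$V{\left(n,P \right)} = \frac{1}{2}$
$a{\left(K \right)} = 2 K$
$k{\left(11 \right)} a{\left(V{\left(10,6 \right)} \right)} = 11 \cdot 2 \cdot \frac{1}{2} = 11 \cdot 1 = 11$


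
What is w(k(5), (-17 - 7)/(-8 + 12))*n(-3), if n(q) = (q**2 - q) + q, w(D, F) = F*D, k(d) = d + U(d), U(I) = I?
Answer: -540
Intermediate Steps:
k(d) = 2*d (k(d) = d + d = 2*d)
w(D, F) = D*F
n(q) = q**2
w(k(5), (-17 - 7)/(-8 + 12))*n(-3) = ((2*5)*((-17 - 7)/(-8 + 12)))*(-3)**2 = (10*(-24/4))*9 = (10*(-24*1/4))*9 = (10*(-6))*9 = -60*9 = -540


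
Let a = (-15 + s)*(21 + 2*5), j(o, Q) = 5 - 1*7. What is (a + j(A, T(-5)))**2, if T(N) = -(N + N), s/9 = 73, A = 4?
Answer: 396010000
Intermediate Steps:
s = 657 (s = 9*73 = 657)
T(N) = -2*N
j(o, Q) = -2 (j(o, Q) = 5 - 7 = -2)
a = 19902 (a = (-15 + 657)*(21 + 2*5) = 642*(21 + 10) = 642*31 = 19902)
(a + j(A, T(-5)))**2 = (19902 - 2)**2 = 19900**2 = 396010000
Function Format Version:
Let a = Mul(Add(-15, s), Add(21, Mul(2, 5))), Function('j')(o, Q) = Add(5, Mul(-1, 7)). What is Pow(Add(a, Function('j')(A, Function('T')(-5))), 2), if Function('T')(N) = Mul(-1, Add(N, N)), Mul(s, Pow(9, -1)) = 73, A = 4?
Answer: 396010000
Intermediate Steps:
s = 657 (s = Mul(9, 73) = 657)
Function('T')(N) = Mul(-2, N) (Function('T')(N) = Mul(-1, Mul(2, N)) = Mul(-2, N))
Function('j')(o, Q) = -2 (Function('j')(o, Q) = Add(5, -7) = -2)
a = 19902 (a = Mul(Add(-15, 657), Add(21, Mul(2, 5))) = Mul(642, Add(21, 10)) = Mul(642, 31) = 19902)
Pow(Add(a, Function('j')(A, Function('T')(-5))), 2) = Pow(Add(19902, -2), 2) = Pow(19900, 2) = 396010000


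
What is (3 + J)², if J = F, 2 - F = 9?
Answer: 16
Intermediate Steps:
F = -7 (F = 2 - 1*9 = 2 - 9 = -7)
J = -7
(3 + J)² = (3 - 7)² = (-4)² = 16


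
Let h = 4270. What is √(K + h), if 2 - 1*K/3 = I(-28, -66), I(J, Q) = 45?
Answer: √4141 ≈ 64.351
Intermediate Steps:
K = -129 (K = 6 - 3*45 = 6 - 135 = -129)
√(K + h) = √(-129 + 4270) = √4141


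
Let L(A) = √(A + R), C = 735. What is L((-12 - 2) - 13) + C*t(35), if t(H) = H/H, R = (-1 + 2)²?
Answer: 735 + I*√26 ≈ 735.0 + 5.099*I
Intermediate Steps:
R = 1 (R = 1² = 1)
t(H) = 1
L(A) = √(1 + A) (L(A) = √(A + 1) = √(1 + A))
L((-12 - 2) - 13) + C*t(35) = √(1 + ((-12 - 2) - 13)) + 735*1 = √(1 + (-14 - 13)) + 735 = √(1 - 27) + 735 = √(-26) + 735 = I*√26 + 735 = 735 + I*√26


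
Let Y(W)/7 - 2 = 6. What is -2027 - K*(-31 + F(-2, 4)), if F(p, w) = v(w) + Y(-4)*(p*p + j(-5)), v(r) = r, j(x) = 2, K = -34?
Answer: 8479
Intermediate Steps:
Y(W) = 56 (Y(W) = 14 + 7*6 = 14 + 42 = 56)
F(p, w) = 112 + w + 56*p**2 (F(p, w) = w + 56*(p*p + 2) = w + 56*(p**2 + 2) = w + 56*(2 + p**2) = w + (112 + 56*p**2) = 112 + w + 56*p**2)
-2027 - K*(-31 + F(-2, 4)) = -2027 - (-34)*(-31 + (112 + 4 + 56*(-2)**2)) = -2027 - (-34)*(-31 + (112 + 4 + 56*4)) = -2027 - (-34)*(-31 + (112 + 4 + 224)) = -2027 - (-34)*(-31 + 340) = -2027 - (-34)*309 = -2027 - 1*(-10506) = -2027 + 10506 = 8479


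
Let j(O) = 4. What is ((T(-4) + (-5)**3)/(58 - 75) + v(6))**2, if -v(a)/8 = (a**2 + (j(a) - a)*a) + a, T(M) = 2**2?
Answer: 15673681/289 ≈ 54234.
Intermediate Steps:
T(M) = 4
v(a) = -8*a - 8*a**2 - 8*a*(4 - a) (v(a) = -8*((a**2 + (4 - a)*a) + a) = -8*((a**2 + a*(4 - a)) + a) = -8*(a + a**2 + a*(4 - a)) = -8*a - 8*a**2 - 8*a*(4 - a))
((T(-4) + (-5)**3)/(58 - 75) + v(6))**2 = ((4 + (-5)**3)/(58 - 75) - 40*6)**2 = ((4 - 125)/(-17) - 240)**2 = (-121*(-1/17) - 240)**2 = (121/17 - 240)**2 = (-3959/17)**2 = 15673681/289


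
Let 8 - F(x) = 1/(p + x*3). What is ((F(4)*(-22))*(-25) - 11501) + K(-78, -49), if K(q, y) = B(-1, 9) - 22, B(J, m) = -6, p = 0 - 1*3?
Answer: -64711/9 ≈ -7190.1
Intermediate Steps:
p = -3 (p = 0 - 3 = -3)
F(x) = 8 - 1/(-3 + 3*x) (F(x) = 8 - 1/(-3 + x*3) = 8 - 1/(-3 + 3*x))
K(q, y) = -28 (K(q, y) = -6 - 22 = -28)
((F(4)*(-22))*(-25) - 11501) + K(-78, -49) = ((((-25 + 24*4)/(3*(-1 + 4)))*(-22))*(-25) - 11501) - 28 = ((((⅓)*(-25 + 96)/3)*(-22))*(-25) - 11501) - 28 = ((((⅓)*(⅓)*71)*(-22))*(-25) - 11501) - 28 = (((71/9)*(-22))*(-25) - 11501) - 28 = (-1562/9*(-25) - 11501) - 28 = (39050/9 - 11501) - 28 = -64459/9 - 28 = -64711/9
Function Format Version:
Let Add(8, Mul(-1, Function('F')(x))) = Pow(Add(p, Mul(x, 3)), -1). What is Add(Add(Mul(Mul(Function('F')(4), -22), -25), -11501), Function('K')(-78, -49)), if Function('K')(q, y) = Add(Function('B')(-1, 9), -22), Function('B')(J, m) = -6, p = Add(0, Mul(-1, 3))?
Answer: Rational(-64711, 9) ≈ -7190.1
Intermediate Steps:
p = -3 (p = Add(0, -3) = -3)
Function('F')(x) = Add(8, Mul(-1, Pow(Add(-3, Mul(3, x)), -1))) (Function('F')(x) = Add(8, Mul(-1, Pow(Add(-3, Mul(x, 3)), -1))) = Add(8, Mul(-1, Pow(Add(-3, Mul(3, x)), -1))))
Function('K')(q, y) = -28 (Function('K')(q, y) = Add(-6, -22) = -28)
Add(Add(Mul(Mul(Function('F')(4), -22), -25), -11501), Function('K')(-78, -49)) = Add(Add(Mul(Mul(Mul(Rational(1, 3), Pow(Add(-1, 4), -1), Add(-25, Mul(24, 4))), -22), -25), -11501), -28) = Add(Add(Mul(Mul(Mul(Rational(1, 3), Pow(3, -1), Add(-25, 96)), -22), -25), -11501), -28) = Add(Add(Mul(Mul(Mul(Rational(1, 3), Rational(1, 3), 71), -22), -25), -11501), -28) = Add(Add(Mul(Mul(Rational(71, 9), -22), -25), -11501), -28) = Add(Add(Mul(Rational(-1562, 9), -25), -11501), -28) = Add(Add(Rational(39050, 9), -11501), -28) = Add(Rational(-64459, 9), -28) = Rational(-64711, 9)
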